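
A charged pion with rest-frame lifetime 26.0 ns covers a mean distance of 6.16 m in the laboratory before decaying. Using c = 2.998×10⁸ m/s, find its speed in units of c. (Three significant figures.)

Let x = d/(cτ) = 6.160 m / (2.998×10⁸ m/s × 2.600×10^-8 s) = 0.79027. Since d = βγcτ, x = βγ = β/√(1−β²).
Solving: β² = x²/(1+x²) = 0.624527/1.624527 = 0.384436, so β = 0.620.

0.620c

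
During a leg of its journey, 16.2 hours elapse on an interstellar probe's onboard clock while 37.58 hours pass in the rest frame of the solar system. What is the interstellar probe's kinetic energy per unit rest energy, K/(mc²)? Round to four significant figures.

γ = Δt/Δτ = 37.58/16.2 = 2.31975.
K/(mc²) = γ − 1 = 2.31975 − 1 = 1.320.

1.320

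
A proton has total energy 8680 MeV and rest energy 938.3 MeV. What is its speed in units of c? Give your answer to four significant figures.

Total energy E = γmc² gives γ = 8680/938.3 = 9.2508.
Hence β = √(1 − 1/γ²) = √(1 − 0.0116853) = √0.9883147 = 0.9941.

0.9941c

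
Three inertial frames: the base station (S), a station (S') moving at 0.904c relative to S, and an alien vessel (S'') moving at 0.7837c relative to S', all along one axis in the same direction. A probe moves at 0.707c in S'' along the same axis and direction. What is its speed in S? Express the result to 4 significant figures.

0.9979c

Apply u = (u'+v)/(1+u'v) twice. Probe in the station frame: (0.707+0.7837)/(1+0.707·0.7837) = 1.4907/1.5540759 = 0.95922c.
That velocity, transformed to the rest frame of the base station: (0.95922+0.904)/(1+0.95922·0.904) = 1.86322/1.86713488 = 0.9979c.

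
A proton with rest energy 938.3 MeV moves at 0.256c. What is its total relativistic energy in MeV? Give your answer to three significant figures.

γ = 1/√(1 − β²) = 1/√(1 − 0.065536) = 1/√0.934464 = 1/0.966677 = 1.0345.
Total energy: E = γmc² = 1.0345 × 938.3 MeV = 971 MeV.

971 MeV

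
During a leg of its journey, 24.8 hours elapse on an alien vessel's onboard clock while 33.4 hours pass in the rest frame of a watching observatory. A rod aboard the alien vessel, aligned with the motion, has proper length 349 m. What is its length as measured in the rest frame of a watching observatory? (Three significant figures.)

259 m

γ = Δt/Δτ = 33.4/24.8 = 1.34677.
L = L₀/γ = 349/1.34677 = 259 m.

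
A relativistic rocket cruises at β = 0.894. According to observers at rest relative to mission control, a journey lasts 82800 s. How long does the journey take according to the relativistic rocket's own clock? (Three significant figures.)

37100 s

With β = 0.894, γ = 1/√(1 − 0.894²) = 1/√0.200764 = 2.2318.
The moving clock records proper time: Δτ = Δt/γ = 82800/2.2318 = 37100 s.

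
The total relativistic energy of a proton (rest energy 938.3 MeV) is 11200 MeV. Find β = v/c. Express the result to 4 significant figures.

0.9965

Total energy E = γmc² gives γ = 11200/938.3 = 11.936.
Hence β = √(1 − 1/γ²) = √(1 − 0.00701912) = √0.99298088 = 0.9965.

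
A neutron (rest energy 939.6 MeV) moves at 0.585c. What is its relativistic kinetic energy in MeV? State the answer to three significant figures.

With β = 0.585, γ = 1/√(1 − 0.585²) = 1/√0.657775 = 1.233.
Kinetic energy: K = (γ − 1)mc² = (1.233 − 1) × 939.6 MeV = 0.233 × 939.6 = 219 MeV.

219 MeV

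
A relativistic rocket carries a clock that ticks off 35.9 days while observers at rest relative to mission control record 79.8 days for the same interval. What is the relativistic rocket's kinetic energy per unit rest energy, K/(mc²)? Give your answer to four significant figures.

From Δt = γΔτ: γ = 79.8/35.9 = 2.22284.
Since K = (γ−1)mc², K/(mc²) = 2.22284 − 1 = 1.223.

1.223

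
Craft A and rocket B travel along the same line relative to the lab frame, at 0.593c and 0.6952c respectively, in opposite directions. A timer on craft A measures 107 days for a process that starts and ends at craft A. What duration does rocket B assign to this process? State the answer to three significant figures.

Speed of craft A in rocket B's frame: u = (v_A + v_B)/(1 + v_A v_B/c²) = (0.593 + 0.6952)/(1 + 0.593×0.6952) = 1.2882/1.4122536 = 0.91216; |u| = 0.91216c.
At |u| = 0.91216c, γ = (1 − 0.832036)^(−1/2) = 2.44.
Craft A's interval is proper; time dilation gives Δt_B = γΔτ = 2.44 × 107 days = 261 days.

261 days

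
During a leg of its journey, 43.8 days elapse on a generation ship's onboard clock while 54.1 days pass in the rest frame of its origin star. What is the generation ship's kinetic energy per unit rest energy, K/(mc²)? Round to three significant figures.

From Δt = γΔτ: γ = 54.1/43.8 = 1.23516.
K/(mc²) = γ − 1 = 1.23516 − 1 = 0.235.

0.235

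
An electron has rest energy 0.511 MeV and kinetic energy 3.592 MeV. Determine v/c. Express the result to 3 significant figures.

K = (γ−1)mc², so γ = 1 + 3.592/0.511 = 8.0294.
Then v/c = √(1 − γ⁻²) = √(1 − 0.0155108) = √0.9844892 = 0.992.

0.992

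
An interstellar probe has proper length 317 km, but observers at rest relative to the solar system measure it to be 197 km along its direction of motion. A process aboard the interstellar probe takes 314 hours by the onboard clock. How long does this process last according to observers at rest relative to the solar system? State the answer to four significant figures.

From L = L₀/γ: γ = 317/197 = 1.60914.
Δt = γΔτ = 1.60914 × 314 = 505.3 hours.

505.3 hours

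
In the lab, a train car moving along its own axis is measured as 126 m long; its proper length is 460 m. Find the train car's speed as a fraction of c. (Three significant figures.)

Length contraction gives γ = L₀/L = 460/126 = 3.6508.
β = √(1 − 1/γ²) = √0.924972 = 0.962.

0.962c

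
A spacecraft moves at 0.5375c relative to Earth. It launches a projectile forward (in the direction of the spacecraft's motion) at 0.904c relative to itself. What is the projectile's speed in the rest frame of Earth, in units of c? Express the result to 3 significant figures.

Relativistic velocity addition: u = (u' + v)/(1 + u'v/c²), with u' = 0.904c and v = 0.5375c.
Numerator: 0.904 + 0.5375 = 1.4415. Denominator: 1 + (0.904)(0.5375) = 1.4859.
u = 1.4415/1.4859 = 0.97012, so the speed is 0.970c.

0.970c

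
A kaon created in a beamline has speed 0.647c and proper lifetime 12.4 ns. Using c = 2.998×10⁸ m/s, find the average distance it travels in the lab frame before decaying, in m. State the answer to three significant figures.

3.15 m

β² = 0.418609, so γ = 1/√0.581391 = 1.3115.
Lab-frame lifetime: Δt = γτ = 1.3115 × 12.4 ns = 16.263 ns.
Distance: d = vΔt = 0.647 × 2.998×10⁸ m/s × 1.6263×10^-8 s = 3.15 m.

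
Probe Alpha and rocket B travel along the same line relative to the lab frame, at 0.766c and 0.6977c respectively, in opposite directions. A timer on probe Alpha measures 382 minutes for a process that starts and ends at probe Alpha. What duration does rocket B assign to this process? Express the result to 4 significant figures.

1273 minutes

Transform probe Alpha's velocity into rocket B's frame: (0.766 + 0.6977)/(1 + 0.766·0.6977) = 1.4637/1.5344382, so the relative speed is 0.9539c.
γ for this relative speed: γ = 1/√(1 − 0.909925) = 3.3319.
The clock on probe Alpha records proper time, so rocket B measures Δt = γΔτ = 3.3319 × 382 = 1273 minutes.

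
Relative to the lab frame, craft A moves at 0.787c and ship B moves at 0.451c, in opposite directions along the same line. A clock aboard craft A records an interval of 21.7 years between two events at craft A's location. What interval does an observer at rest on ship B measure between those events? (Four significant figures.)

The velocity of craft A relative to ship B is (0.787 + 0.451)c / (1 + 0.787×0.451) = 0.9137c; relative speed 0.9137c.
At |u| = 0.9137c, γ = (1 − 0.834848)^(−1/2) = 2.4607.
Craft A's interval is proper; time dilation gives Δt_B = γΔτ = 2.4607 × 21.7 years = 53.40 years.

53.40 years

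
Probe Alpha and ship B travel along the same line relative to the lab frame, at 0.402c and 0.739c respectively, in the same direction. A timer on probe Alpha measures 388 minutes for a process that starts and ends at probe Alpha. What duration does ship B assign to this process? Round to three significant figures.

The velocity of probe Alpha relative to ship B is (0.402 − 0.739)c / (1 − 0.402×0.739) = −0.47943c; relative speed 0.47943c.
γ for this relative speed: γ = 1/√(1 − 0.229853) = 1.1395.
Probe Alpha's interval is proper; time dilation gives Δt_B = γΔτ = 1.1395 × 388 minutes = 442 minutes.

442 minutes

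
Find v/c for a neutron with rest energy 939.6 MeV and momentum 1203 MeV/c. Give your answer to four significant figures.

pc/(mc²) = 1203/939.6 = 1.2803 = βγ = β/√(1−β²).
So β² = x²/(1 + x²) with x = 1.2803: x² = 1.63917, β² = 1.63917/2.63917 = 0.621093, β = 0.7881.

0.7881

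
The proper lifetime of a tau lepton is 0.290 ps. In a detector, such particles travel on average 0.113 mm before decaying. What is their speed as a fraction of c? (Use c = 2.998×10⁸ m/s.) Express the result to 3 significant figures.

Lab distance = (lab lifetime)·v = γτ·βc, so βγ = d/(cτ) = 1.130×10^-4/(2.998×10⁸ × 2.900×10^-13) = 1.2997.
With βγ = 1.2997: γ² = 1 + (βγ)² = 2.68922, and β = (βγ)/γ = 1.2997/1.63988 = 0.793.

0.793c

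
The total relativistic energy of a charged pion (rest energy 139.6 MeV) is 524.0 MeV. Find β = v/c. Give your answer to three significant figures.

Total energy E = γmc² gives γ = 524.0/139.6 = 3.7536.
Hence β = √(1 − 1/γ²) = √(1 − 0.0709748) = √0.9290252 = 0.964.

0.964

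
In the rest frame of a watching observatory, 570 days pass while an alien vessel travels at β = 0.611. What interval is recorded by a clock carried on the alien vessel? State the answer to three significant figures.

451 days

γ = 1/√(1 − β²) = 1/√(1 − 0.373321) = 1/√0.626679 = 1/0.791631 = 1.2632.
The moving clock records proper time: Δτ = Δt/γ = 570/1.2632 = 451 days.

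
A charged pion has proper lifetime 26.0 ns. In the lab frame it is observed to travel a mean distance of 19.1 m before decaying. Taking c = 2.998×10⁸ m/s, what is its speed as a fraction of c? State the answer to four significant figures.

0.9259c

d = βγcτ ⇒ βγ = d/(cτ) = 19.10 m / (7.7948 m) = 2.4504.
β = (βγ)/√(1+(βγ)²) = 2.4504/√7.00446 = 0.9259.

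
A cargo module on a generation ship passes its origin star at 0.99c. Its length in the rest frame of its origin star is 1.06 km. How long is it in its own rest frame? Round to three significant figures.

Lorentz factor: γ = (1 − 0.9801)^(−1/2) = 7.0888.
Proper length: L₀ = γ·L = 7.0888 × 1.06 = 7.51 km.

7.51 km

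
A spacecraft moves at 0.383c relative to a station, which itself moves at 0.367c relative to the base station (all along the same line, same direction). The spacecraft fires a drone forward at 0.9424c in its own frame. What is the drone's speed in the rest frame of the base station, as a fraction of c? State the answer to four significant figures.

0.9878c

Compose velocities in two stages. Stage 1 (into S'): u₁ = (0.9424+0.383)/(1+0.9424×0.383) = 0.97389.
Stage 2 (into S): u = (0.97389+0.367)/(1+0.97389×0.367) = 0.98782, so the speed is 0.9878c.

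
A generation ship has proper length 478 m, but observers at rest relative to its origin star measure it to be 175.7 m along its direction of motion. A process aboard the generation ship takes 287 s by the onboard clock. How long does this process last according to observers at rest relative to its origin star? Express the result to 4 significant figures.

780.8 s

From L = L₀/γ: γ = 478/175.7 = 2.72055.
Δt = γΔτ = 2.72055 × 287 = 780.8 s.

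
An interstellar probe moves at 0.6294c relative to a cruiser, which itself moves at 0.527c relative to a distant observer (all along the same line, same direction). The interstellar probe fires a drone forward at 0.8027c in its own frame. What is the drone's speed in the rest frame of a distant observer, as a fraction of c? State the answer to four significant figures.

Apply u = (u'+v)/(1+u'v) twice. Drone in the cruiser frame: (0.8027+0.6294)/(1+0.8027·0.6294) = 1.4321/1.50521938 = 0.95142c.
That velocity, transformed to the rest frame of a distant observer: (0.95142+0.527)/(1+0.95142·0.527) = 1.47842/1.50139834 = 0.9847c.

0.9847c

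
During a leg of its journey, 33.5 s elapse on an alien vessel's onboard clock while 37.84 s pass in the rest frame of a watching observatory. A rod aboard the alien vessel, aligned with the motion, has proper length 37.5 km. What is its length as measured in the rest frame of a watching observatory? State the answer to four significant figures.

33.20 km

From Δt = γΔτ: γ = 37.84/33.5 = 1.12955.
L = L₀/γ = 37.5/1.12955 = 33.20 km.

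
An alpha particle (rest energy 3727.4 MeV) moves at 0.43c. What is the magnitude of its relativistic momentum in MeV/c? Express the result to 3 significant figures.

With β = 0.43, γ = 1/√(1 − 0.43²) = 1/√0.8151 = 1.1076.
Momentum: p = γβ·mc = 1.1076 × 0.43 × 3727.4 MeV/c = 1780 MeV/c.

1780 MeV/c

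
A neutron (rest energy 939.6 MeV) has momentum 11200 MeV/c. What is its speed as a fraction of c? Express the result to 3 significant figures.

pc/(mc²) = 11200/939.6 = 11.92 = βγ = β/√(1−β²).
So β² = x²/(1 + x²) with x = 11.92: x² = 142.086, β² = 142.086/143.086 = 0.993011, β = 0.996.

0.996c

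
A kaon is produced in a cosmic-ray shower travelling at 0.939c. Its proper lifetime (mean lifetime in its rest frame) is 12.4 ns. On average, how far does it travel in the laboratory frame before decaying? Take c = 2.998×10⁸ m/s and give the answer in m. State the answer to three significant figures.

10.1 m

With β = 0.939, γ = 1/√(1 − 0.939²) = 1/√0.118279 = 2.9077.
Lab-frame lifetime: Δt = γτ = 2.9077 × 12.4 ns = 36.055 ns.
Distance: d = vΔt = 0.939 × 2.998×10⁸ m/s × 3.6055×10^-8 s = 10.1 m.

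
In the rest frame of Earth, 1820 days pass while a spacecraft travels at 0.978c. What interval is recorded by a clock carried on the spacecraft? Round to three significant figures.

With β = 0.978, γ = 1/√(1 − 0.978²) = 1/√0.043516 = 4.7938.
The spacecraft's clock runs slow as seen from Earth, so Δτ = Δt/γ = 1820/4.7938 = 380 days.

380 days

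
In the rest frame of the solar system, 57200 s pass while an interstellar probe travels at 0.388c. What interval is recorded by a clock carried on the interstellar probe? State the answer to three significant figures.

52700 s

γ = 1/√(1 − β²) = 1/√(1 − 0.150544) = 1/√0.849456 = 1/0.921659 = 1.085.
The moving clock records proper time: Δτ = Δt/γ = 57200/1.085 = 52700 s.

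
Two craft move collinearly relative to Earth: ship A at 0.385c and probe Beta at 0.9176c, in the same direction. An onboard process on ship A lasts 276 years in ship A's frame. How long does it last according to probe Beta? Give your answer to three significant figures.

487 years

The velocity of ship A relative to probe Beta is (0.385 − 0.9176)c / (1 − 0.385×0.9176) = −0.82354c; relative speed 0.82354c.
At |u| = 0.82354c, γ = (1 − 0.678218)^(−1/2) = 1.7629.
Ship A's interval is proper; time dilation gives Δt_B = γΔτ = 1.7629 × 276 years = 487 years.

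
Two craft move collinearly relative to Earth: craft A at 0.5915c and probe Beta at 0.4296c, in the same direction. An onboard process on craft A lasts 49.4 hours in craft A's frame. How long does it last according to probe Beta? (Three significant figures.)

The velocity of craft A relative to probe Beta is (0.5915 − 0.4296)c / (1 − 0.5915×0.4296) = 0.21706c; relative speed 0.21706c.
γ for this relative speed: γ = 1/√(1 − 0.047115) = 1.0244.
The clock on craft A records proper time, so probe Beta measures Δt = γΔτ = 1.0244 × 49.4 = 50.6 hours.

50.6 hours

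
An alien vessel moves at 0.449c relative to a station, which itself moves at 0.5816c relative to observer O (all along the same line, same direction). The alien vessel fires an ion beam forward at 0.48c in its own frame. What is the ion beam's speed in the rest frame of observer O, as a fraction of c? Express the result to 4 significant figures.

0.9317c

Apply u = (u'+v)/(1+u'v) twice. Ion beam in the station frame: (0.48+0.449)/(1+0.48·0.449) = 0.929/1.21552 = 0.76428c.
That velocity, transformed to the rest frame of observer O: (0.76428+0.5816)/(1+0.76428·0.5816) = 1.34588/1.444505248 = 0.93172c.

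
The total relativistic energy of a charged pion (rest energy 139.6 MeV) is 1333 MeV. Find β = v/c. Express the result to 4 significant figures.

0.9945

γ = E/(mc²) = 1333/139.6 = 9.5487.
β = √(1 − 1/γ²) = √(1 − 0.0109676) = √0.9890324 = 0.9945.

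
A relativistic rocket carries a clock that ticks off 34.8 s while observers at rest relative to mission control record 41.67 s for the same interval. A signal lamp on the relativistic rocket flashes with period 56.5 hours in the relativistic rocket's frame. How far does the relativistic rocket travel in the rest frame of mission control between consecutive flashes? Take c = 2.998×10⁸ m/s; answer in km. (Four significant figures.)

4.016×10^10 km

From Δt = γΔτ: γ = 41.67/34.8 = 1.19741.
β = √(1 − 1/γ²) = 0.55004. Lab-frame period = γτ = 1.19741×56.5 hours = 67.654 hours. Distance = βc × γτ = 0.55004 × 2.998×10⁸ m/s × 243554.4 s = 4.0163×10^13 m = 4.016×10^10 km.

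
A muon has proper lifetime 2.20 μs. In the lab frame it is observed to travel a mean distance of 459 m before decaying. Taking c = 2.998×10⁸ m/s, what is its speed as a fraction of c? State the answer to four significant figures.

Let x = d/(cτ) = 459.0 m / (2.998×10⁸ m/s × 2.200×10^-6 s) = 0.69592. Since d = βγcτ, x = βγ = β/√(1−β²).
Solving: β² = x²/(1+x²) = 0.484305/1.484305 = 0.326284, so β = 0.5712.

0.5712c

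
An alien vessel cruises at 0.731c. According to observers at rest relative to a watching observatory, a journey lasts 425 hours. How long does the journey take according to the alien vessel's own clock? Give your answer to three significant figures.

γ = 1/√(1 − β²) = 1/√(1 − 0.534361) = 1/√0.465639 = 1/0.682377 = 1.4655.
The moving clock records proper time: Δτ = Δt/γ = 425/1.4655 = 290 hours.

290 hours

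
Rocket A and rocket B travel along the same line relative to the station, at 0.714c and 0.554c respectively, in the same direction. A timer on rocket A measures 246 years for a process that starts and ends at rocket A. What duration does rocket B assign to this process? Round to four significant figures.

255.1 years

The velocity of rocket A relative to rocket B is (0.714 − 0.554)c / (1 − 0.714×0.554) = 0.26471c; relative speed 0.26471c.
γ for this relative speed: γ = 1/√(1 − 0.0700714) = 1.037.
The clock on rocket A records proper time, so rocket B measures Δt = γΔτ = 1.037 × 246 = 255.1 years.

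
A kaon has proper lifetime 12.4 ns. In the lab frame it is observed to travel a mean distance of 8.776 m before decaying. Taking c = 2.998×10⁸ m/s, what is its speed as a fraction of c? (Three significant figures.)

Let x = d/(cτ) = 8.776 m / (2.998×10⁸ m/s × 1.240×10^-8 s) = 2.3607. Since d = βγcτ, x = βγ = β/√(1−β²).
Solving: β² = x²/(1+x²) = 5.5729/6.5729 = 0.84786, so β = 0.921.

0.921c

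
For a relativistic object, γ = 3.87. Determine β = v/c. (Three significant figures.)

0.966

β = √(1 − 1/γ²) = √(1 − 1/14.9769) = √0.933231 = 0.966.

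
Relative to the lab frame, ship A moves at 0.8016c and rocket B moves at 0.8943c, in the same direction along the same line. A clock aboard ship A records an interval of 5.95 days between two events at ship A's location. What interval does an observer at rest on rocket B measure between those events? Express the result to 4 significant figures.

The velocity of ship A relative to rocket B is (0.8016 − 0.8943)c / (1 − 0.8016×0.8943) = −0.32741c; relative speed 0.32741c.
At |u| = 0.32741c, γ = (1 − 0.107197)^(−1/2) = 1.0583.
Ship A's interval is proper; time dilation gives Δt_B = γΔτ = 1.0583 × 5.95 days = 6.297 days.

6.297 days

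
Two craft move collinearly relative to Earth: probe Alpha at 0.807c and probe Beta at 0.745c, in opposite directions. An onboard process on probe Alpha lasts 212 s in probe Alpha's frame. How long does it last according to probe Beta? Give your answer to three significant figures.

Speed of probe Alpha in probe Beta's frame: u = (v_A + v_B)/(1 + v_A v_B/c²) = (0.807 + 0.745)/(1 + 0.807×0.745) = 1.552/1.601215 = 0.96926; |u| = 0.96926c.
γ for this relative speed: γ = 1/√(1 − 0.939465) = 4.0644.
The clock on probe Alpha records proper time, so probe Beta measures Δt = γΔτ = 4.0644 × 212 = 862 s.

862 s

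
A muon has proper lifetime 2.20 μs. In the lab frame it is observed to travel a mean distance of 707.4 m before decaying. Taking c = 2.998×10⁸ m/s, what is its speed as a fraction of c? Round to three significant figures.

d = βγcτ ⇒ βγ = d/(cτ) = 707.4 m / (659.56 m) = 1.0725.
β = (βγ)/√(1+(βγ)²) = 1.0725/√2.15026 = 0.731.

0.731c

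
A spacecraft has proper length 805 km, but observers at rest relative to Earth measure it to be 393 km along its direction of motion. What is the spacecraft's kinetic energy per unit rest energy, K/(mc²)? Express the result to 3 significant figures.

1.05

γ = L₀/L = 805/393 = 2.04835.
K/(mc²) = γ − 1 = 2.04835 − 1 = 1.05.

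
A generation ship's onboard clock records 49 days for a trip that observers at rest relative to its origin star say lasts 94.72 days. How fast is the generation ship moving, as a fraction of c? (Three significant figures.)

γ = Δt/Δτ = 94.72/49 = 1.9331.
β = √(1 − 1/γ²) = √(1 − 0.267603) = √0.732397 = 0.856.

0.856c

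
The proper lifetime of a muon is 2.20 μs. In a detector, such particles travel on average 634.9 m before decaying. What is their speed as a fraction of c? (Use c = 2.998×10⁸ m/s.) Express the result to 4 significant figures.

0.6935c

Let x = d/(cτ) = 634.9 m / (2.998×10⁸ m/s × 2.200×10^-6 s) = 0.96261. Since d = βγcτ, x = βγ = β/√(1−β²).
Solving: β² = x²/(1+x²) = 0.926618/1.926618 = 0.480956, so β = 0.6935.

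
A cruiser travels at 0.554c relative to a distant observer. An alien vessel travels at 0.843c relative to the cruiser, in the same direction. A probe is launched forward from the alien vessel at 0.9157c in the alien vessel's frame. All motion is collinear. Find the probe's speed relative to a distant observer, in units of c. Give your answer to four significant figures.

0.9979c

First combine the probe and alien vessel (S''→S'): u₁ = (0.9157 + 0.843)/(1 + 0.9157×0.843) = 1.7587/1.7719351 = 0.99253.
Then combine with the cruiser (S'→S): u = (0.99253 + 0.554)/(1 + 0.99253×0.554) = 1.54653/1.54986162 = 0.99785.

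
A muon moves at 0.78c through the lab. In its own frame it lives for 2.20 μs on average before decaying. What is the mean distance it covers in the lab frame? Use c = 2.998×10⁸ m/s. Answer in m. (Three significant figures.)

822 m

With β = 0.78, γ = 1/√(1 − 0.78²) = 1/√0.3916 = 1.598.
Lab-frame lifetime: Δt = γτ = 1.598 × 2.20 μs = 3.5156 μs.
Distance: d = vΔt = 0.78 × 2.998×10⁸ m/s × 3.5156×10^-6 s = 822 m.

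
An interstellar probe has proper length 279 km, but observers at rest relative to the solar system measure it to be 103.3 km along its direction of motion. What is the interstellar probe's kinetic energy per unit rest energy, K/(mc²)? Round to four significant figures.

From L = L₀/γ: γ = 279/103.3 = 2.70087.
K/(mc²) = γ − 1 = 2.70087 − 1 = 1.701.

1.701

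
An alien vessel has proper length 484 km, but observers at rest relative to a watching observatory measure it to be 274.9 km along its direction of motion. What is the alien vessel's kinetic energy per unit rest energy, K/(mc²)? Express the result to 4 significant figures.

0.7606

From L = L₀/γ: γ = 484/274.9 = 1.76064.
K/(mc²) = γ − 1 = 1.76064 − 1 = 0.7606.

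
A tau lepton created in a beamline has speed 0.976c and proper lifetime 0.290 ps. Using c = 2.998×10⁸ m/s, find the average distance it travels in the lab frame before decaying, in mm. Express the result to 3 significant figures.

With β = 0.976, γ = 1/√(1 − 0.976²) = 1/√0.047424 = 4.592.
Lab-frame lifetime: Δt = γτ = 4.592 × 0.290 ps = 1.3317 ps.
Distance: d = vΔt = 0.976 × 2.998×10⁸ m/s × 1.3317×10^-12 s = 3.90×10^-4 m = 0.390 mm.

0.390 mm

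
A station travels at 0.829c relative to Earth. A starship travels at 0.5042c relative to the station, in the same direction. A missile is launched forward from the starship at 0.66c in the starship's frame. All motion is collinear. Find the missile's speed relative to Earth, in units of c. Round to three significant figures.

0.987c

Compose velocities in two stages. Stage 1 (into S'): u₁ = (0.66+0.5042)/(1+0.66×0.5042) = 0.87352.
Stage 2 (into S): u = (0.87352+0.829)/(1+0.87352×0.829) = 0.98746, so the speed is 0.987c.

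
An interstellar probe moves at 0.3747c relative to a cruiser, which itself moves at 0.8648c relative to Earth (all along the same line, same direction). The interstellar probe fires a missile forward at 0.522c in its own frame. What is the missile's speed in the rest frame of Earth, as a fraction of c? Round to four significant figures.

0.9795c

First combine the missile and interstellar probe (S''→S'): u₁ = (0.522 + 0.3747)/(1 + 0.522×0.3747) = 0.8967/1.1955934 = 0.75.
Then combine with the cruiser (S'→S): u = (0.75 + 0.8648)/(1 + 0.75×0.8648) = 1.6148/1.6486 = 0.9795.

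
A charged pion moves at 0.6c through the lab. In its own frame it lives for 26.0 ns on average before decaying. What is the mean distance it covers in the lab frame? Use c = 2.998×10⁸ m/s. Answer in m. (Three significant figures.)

5.85 m

With β = 0.6, γ = 1/√(1 − 0.6²) = 1/√0.64 = 1.25.
Lab-frame lifetime: Δt = γτ = 1.25 × 26.0 ns = 32.5 ns.
Distance: d = vΔt = 0.6 × 2.998×10⁸ m/s × 3.2500×10^-8 s = 5.85 m.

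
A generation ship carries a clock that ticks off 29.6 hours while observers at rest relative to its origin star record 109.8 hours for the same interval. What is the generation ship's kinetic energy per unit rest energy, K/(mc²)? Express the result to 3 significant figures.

2.71

The time-dilation ratio gives γ = 109.8/29.6 = 3.70946.
K/(mc²) = γ − 1 = 3.70946 − 1 = 2.71.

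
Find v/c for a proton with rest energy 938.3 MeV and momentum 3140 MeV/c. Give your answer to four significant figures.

0.9581

pc/(mc²) = 3140/938.3 = 3.3465 = βγ = β/√(1−β²).
So β² = x²/(1 + x²) with x = 3.3465: x² = 11.1991, β² = 11.1991/12.1991 = 0.918027, β = 0.9581.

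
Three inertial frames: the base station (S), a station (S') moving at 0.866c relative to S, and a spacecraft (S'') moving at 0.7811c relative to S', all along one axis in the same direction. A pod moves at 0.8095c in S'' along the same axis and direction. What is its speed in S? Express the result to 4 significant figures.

0.9981c

Apply u = (u'+v)/(1+u'v) twice. Pod in the station frame: (0.8095+0.7811)/(1+0.8095·0.7811) = 1.5906/1.63230045 = 0.97445c.
That velocity, transformed to the rest frame of the base station: (0.97445+0.866)/(1+0.97445·0.866) = 1.84045/1.8438737 = 0.99814c.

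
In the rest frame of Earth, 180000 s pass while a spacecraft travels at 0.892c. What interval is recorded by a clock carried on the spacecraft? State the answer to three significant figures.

Lorentz factor: γ = (1 − 0.795664)^(−1/2) = 2.2122.
The spacecraft's clock runs slow as seen from Earth, so Δτ = Δt/γ = 180000/2.2122 = 81400 s.

81400 s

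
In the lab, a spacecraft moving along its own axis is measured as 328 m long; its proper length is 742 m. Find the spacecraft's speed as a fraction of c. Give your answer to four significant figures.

Length contraction gives γ = L₀/L = 742/328 = 2.2622.
β = √(1 − 1/γ²) = √0.804594 = 0.8970.

0.8970c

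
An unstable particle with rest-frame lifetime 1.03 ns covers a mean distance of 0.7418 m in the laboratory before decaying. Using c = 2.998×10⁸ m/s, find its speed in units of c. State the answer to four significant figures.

Let x = d/(cτ) = 0.7418 m / (2.998×10⁸ m/s × 1.030×10^-9 s) = 2.4022. Since d = βγcτ, x = βγ = β/√(1−β²).
Solving: β² = x²/(1+x²) = 5.77056/6.77056 = 0.852302, so β = 0.9232.

0.9232c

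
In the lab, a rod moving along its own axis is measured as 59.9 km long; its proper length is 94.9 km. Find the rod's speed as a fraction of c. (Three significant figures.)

0.776c

Length contraction gives γ = L₀/L = 94.9/59.9 = 1.5843.
β = √(1 − 1/γ²) = √0.601595 = 0.776.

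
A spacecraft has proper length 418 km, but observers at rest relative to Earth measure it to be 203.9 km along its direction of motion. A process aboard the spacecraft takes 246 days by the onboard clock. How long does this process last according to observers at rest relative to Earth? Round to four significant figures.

From L = L₀/γ: γ = 418/203.9 = 2.05002.
Δt = γΔτ = 2.05002 × 246 = 504.3 days.

504.3 days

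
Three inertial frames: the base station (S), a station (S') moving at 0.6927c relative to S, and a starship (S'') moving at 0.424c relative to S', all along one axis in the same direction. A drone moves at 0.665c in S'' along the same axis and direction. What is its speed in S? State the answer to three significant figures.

First combine the drone and starship (S''→S'): u₁ = (0.665 + 0.424)/(1 + 0.665×0.424) = 1.089/1.28196 = 0.84948.
Then combine with the station (S'→S): u = (0.84948 + 0.6927)/(1 + 0.84948×0.6927) = 1.54218/1.588434796 = 0.97088.

0.971c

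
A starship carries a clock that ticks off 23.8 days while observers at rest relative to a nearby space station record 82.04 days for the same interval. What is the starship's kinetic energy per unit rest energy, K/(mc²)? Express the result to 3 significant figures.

2.45

γ = Δt/Δτ = 82.04/23.8 = 3.44706.
K/(mc²) = γ − 1 = 3.44706 − 1 = 2.45.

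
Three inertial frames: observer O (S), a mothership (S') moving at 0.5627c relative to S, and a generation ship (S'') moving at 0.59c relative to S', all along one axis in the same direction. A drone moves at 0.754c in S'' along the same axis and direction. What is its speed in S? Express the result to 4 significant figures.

First combine the drone and generation ship (S''→S'): u₁ = (0.754 + 0.59)/(1 + 0.754×0.59) = 1.344/1.44486 = 0.93019.
Then combine with the mothership (S'→S): u = (0.93019 + 0.5627)/(1 + 0.93019×0.5627) = 1.49289/1.523417913 = 0.97996.

0.9800c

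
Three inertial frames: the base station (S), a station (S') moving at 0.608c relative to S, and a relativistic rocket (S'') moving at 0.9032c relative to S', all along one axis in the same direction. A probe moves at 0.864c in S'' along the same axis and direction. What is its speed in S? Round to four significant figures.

First combine the probe and relativistic rocket (S''→S'): u₁ = (0.864 + 0.9032)/(1 + 0.864×0.9032) = 1.7672/1.7803648 = 0.99261.
Then combine with the station (S'→S): u = (0.99261 + 0.608)/(1 + 0.99261×0.608) = 1.60061/1.60350688 = 0.99819.

0.9982c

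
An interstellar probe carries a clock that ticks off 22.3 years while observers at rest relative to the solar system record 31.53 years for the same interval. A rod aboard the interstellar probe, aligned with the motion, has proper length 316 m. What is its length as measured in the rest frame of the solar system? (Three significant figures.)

From Δt = γΔτ: γ = 31.53/22.3 = 1.4139.
L = L₀/γ = 316/1.4139 = 223 m.

223 m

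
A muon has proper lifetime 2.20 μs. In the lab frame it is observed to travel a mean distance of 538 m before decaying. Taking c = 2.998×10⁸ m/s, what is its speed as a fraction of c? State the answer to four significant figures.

0.6321c

Lab distance = (lab lifetime)·v = γτ·βc, so βγ = d/(cτ) = 538.0/(2.998×10⁸ × 2.200×10^-6) = 0.8157.
With βγ = 0.8157: γ² = 1 + (βγ)² = 1.665366, and β = (βγ)/γ = 0.8157/1.29049 = 0.6321.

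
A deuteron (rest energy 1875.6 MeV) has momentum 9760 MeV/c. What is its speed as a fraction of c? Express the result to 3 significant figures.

βγ = pc/(mc²) = 9760/1875.6 = 5.2037.
Since γ² = 1 + (βγ)² = 28.0785, γ = √28.0785 = 5.29891, and β = (βγ)/γ = 5.2037/5.29891 = 0.982.

0.982c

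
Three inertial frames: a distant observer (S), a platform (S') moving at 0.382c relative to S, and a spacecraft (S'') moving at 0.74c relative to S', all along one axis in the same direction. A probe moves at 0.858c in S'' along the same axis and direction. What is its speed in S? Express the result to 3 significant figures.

First combine the probe and spacecraft (S''→S'): u₁ = (0.858 + 0.74)/(1 + 0.858×0.74) = 1.598/1.63492 = 0.97742.
Then combine with the platform (S'→S): u = (0.97742 + 0.382)/(1 + 0.97742×0.382) = 1.35942/1.37337444 = 0.98984.

0.990c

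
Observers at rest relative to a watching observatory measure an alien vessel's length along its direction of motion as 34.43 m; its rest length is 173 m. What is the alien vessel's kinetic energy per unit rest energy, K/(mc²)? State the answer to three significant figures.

Length contraction gives γ = L₀/L = 173/34.43 = 5.02469.
K/(mc²) = γ − 1 = 5.02469 − 1 = 4.02.

4.02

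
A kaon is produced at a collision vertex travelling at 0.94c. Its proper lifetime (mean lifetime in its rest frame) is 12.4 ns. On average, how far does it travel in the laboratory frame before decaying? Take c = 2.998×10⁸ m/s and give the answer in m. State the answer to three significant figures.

Lorentz factor: γ = (1 − 0.8836)^(−1/2) = 2.9311.
Lab-frame lifetime: Δt = γτ = 2.9311 × 12.4 ns = 36.346 ns.
Distance: d = vΔt = 0.94 × 2.998×10⁸ m/s × 3.6346×10^-8 s = 10.2 m.

10.2 m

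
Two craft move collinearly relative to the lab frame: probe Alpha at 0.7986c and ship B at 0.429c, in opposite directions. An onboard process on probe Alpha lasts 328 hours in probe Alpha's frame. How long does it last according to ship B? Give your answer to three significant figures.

Speed of probe Alpha in ship B's frame: u = (v_A + v_B)/(1 + v_A v_B/c²) = (0.7986 + 0.429)/(1 + 0.7986×0.429) = 1.2276/1.3425994 = 0.91435; |u| = 0.91435c.
γ for this relative speed: γ = 1/√(1 − 0.836036) = 2.4696.
Probe Alpha's interval is proper; time dilation gives Δt_B = γΔτ = 2.4696 × 328 hours = 810 hours.

810 hours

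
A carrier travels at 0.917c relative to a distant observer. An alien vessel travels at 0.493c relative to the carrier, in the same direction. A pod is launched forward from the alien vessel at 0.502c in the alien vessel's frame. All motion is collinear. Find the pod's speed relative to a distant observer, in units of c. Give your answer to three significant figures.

Apply u = (u'+v)/(1+u'v) twice. Pod in the carrier frame: (0.502+0.493)/(1+0.502·0.493) = 0.995/1.247486 = 0.7976c.
That velocity, transformed to the rest frame of a distant observer: (0.7976+0.917)/(1+0.7976·0.917) = 1.7146/1.7313992 = 0.9903c.

0.990c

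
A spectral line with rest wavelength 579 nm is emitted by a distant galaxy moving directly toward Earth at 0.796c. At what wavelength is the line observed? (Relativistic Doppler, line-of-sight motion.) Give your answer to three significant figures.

Relativistic Doppler for wavelength: λ_obs = λ_src · √((1−β)/(1+β)).
With β = 0.796: factor = √(0.204/1.796) = 0.33702.
λ_obs = 579 × 0.33702 = 195 nm.

195 nm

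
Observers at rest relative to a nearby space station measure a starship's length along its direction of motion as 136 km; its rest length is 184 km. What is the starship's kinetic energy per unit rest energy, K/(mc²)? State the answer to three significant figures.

0.353

γ = L₀/L = 184/136 = 1.35294.
Since K = (γ−1)mc², K/(mc²) = 1.35294 − 1 = 0.353.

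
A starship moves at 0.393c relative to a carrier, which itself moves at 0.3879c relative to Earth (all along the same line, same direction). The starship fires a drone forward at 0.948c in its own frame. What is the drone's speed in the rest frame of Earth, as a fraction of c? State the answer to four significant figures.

0.9898c

Compose velocities in two stages. Stage 1 (into S'): u₁ = (0.948+0.393)/(1+0.948×0.393) = 0.977.
Stage 2 (into S): u = (0.977+0.3879)/(1+0.977×0.3879) = 0.98979, so the speed is 0.9898c.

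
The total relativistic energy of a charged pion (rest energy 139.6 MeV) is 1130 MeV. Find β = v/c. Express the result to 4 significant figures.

0.9923

γ = E/(mc²) = 1130/139.6 = 8.0946.
β = √(1 − 1/γ²) = √(1 − 0.0152619) = √0.9847381 = 0.9923.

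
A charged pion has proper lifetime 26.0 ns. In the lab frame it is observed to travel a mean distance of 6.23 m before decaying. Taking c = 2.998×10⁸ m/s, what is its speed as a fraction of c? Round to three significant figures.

Lab distance = (lab lifetime)·v = γτ·βc, so βγ = d/(cτ) = 6.230/(2.998×10⁸ × 2.600×10^-8) = 0.79925.
With βγ = 0.79925: γ² = 1 + (βγ)² = 1.638801, and β = (βγ)/γ = 0.79925/1.28016 = 0.624.

0.624c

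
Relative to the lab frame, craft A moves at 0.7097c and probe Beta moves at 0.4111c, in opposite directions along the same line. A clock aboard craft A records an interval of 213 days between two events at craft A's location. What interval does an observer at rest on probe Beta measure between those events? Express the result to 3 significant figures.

Transform craft A's velocity into probe Beta's frame: (0.7097 + 0.4111)/(1 + 0.7097·0.4111) = 1.1208/1.29175767, so the relative speed is 0.86765c.
γ for this relative speed: γ = 1/√(1 − 0.752817) = 2.0114.
Craft A's interval is proper; time dilation gives Δt_B = γΔτ = 2.0114 × 213 days = 428 days.

428 days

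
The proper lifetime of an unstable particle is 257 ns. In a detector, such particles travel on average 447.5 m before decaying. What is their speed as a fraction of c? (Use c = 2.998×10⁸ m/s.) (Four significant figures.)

d = βγcτ ⇒ βγ = d/(cτ) = 447.5 m / (77.0486 m) = 5.808.
β = (βγ)/√(1+(βγ)²) = 5.808/√34.7329 = 0.9855.

0.9855c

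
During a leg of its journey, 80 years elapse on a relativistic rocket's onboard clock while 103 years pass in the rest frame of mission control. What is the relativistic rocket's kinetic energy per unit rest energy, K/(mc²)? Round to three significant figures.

0.288

The time-dilation ratio gives γ = 103/80 = 1.2875.
K/(mc²) = γ − 1 = 1.2875 − 1 = 0.288.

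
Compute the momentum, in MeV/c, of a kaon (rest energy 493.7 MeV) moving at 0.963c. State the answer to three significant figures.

1760 MeV/c

Lorentz factor: γ = (1 − 0.927369)^(−1/2) = 3.7106.
Momentum: p = γβ·mc = 3.7106 × 0.963 × 493.7 MeV/c = 1760 MeV/c.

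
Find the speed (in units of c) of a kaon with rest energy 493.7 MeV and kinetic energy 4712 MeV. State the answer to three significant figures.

K = (γ−1)mc², so γ = 1 + 4712/493.7 = 10.544.
Then v/c = √(1 − γ⁻²) = √(1 − 0.00899475) = √0.99100525 = 0.995.

0.995c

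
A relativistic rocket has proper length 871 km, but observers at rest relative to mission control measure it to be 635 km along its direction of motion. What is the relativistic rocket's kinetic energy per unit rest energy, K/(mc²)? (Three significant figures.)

From L = L₀/γ: γ = 871/635 = 1.37165.
K/(mc²) = γ − 1 = 1.37165 − 1 = 0.372.

0.372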